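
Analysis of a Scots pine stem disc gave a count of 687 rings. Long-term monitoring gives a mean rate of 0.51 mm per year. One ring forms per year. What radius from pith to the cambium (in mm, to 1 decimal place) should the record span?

687 years of growth are recorded.
687 years at 0.51 mm/year gives 0.51 × 687 = 350.4 mm.

350.4 mm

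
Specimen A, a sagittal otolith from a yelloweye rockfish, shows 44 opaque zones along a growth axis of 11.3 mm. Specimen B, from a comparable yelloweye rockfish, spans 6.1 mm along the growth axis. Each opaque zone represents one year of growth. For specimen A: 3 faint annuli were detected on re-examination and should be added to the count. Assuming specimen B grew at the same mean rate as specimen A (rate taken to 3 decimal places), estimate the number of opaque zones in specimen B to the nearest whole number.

25 opaque zones

Specimen A: true opaque zone count = 44 + 3 = 47.
A: 11.3 mm over 47 years gives 11.3 / 47 ≈ 0.240 mm/year.
Specimen B: 6.1 mm / 0.240 mm per year = 25.42 years ≈ 25 opaque zones.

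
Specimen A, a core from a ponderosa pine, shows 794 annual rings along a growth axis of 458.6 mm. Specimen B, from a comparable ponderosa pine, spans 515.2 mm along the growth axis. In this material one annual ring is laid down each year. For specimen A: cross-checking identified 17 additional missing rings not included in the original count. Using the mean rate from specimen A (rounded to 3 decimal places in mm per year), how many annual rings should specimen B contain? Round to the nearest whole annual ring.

912 annual rings

Specimen A: true annual ring count = 794 + 17 = 811.
A: Mean rate = 458.6 mm / 811 years ≈ 0.565 mm/year.
Specimen B: 515.2 mm / 0.565 mm per year = 911.86 years ≈ 912 annual rings.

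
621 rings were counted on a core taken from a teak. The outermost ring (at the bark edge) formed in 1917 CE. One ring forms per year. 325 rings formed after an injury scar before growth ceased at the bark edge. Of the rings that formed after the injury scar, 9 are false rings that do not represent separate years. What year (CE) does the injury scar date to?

There are 325 rings younger than the injury scar.
325 − 9 false = 316 true rings after the injury scar.
1917 − 316 = 1601 CE.

1601 CE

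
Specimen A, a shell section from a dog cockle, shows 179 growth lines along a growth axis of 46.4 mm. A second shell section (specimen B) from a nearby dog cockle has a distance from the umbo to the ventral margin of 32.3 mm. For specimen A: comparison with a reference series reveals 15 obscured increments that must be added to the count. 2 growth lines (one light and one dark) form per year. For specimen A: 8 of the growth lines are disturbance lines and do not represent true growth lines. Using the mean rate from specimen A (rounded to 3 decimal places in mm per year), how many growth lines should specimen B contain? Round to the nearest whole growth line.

129 growth lines

Specimen A: true growth line count = 179 − 8 + 15 = 186.
Specimen A: 186 growth lines at 2 per year is 186 / 2 = 93 years.
A: Extension rate ≈ 46.4 / 93 = 0.499 mm/yr.
B spans 32.3 / 0.499 = 64.73 years; at 2 growth lines per year that is 64.73 × 2 ≈ 129 growth lines.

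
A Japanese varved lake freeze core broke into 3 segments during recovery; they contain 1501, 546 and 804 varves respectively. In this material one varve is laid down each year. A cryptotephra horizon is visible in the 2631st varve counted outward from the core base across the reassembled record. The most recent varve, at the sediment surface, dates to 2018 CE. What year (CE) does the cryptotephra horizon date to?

Total varves = 1501 + 546 + 804 = 2851.
Between varve 2631 and the sediment surface there are 2851 − 2631 = 220 varves.
2018 − 220 = 1798 CE.

1798 CE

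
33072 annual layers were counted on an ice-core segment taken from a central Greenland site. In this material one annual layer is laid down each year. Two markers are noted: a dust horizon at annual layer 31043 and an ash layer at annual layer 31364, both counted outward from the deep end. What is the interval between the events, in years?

Separation: 31364 − 31043 = 321 annual layers.
One annual layer per year makes the interval 321 years.

321 years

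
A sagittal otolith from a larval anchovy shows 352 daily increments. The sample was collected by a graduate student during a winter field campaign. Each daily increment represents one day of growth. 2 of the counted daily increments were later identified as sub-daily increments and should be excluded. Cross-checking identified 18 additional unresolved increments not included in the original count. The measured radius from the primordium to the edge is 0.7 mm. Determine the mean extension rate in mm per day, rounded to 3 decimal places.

0.002 mm per day

True daily increment count = 352 − 2 + 18 = 368.
Extension rate ≈ 0.7 / 368 = 0.002 mm per day.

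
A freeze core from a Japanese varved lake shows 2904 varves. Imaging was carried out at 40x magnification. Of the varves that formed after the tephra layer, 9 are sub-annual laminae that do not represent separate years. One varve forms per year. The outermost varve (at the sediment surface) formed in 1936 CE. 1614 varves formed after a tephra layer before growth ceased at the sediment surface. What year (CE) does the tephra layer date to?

331 CE

1614 varves post-date the tephra layer.
Excluding 9 false varves: 1614 − 9 = 1605.
The varve at the sediment surface is 1936 CE, so the tephra layer dates to 1936 − 1605 = 331 CE.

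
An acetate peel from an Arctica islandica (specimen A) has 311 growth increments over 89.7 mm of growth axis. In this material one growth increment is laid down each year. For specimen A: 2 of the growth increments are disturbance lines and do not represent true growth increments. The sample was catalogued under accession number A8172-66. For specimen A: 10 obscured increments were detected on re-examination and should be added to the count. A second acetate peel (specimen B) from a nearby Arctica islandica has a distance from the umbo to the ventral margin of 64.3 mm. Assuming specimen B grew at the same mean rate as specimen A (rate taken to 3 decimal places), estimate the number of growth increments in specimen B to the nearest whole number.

Specimen A: true growth increment count = 311 − 2 + 10 = 319.
A: Mean rate = 89.7 mm / 319 years ≈ 0.281 mm per year.
Specimen B: 64.3 mm / 0.281 mm per year = 228.83 years ≈ 229 growth increments.

229 growth increments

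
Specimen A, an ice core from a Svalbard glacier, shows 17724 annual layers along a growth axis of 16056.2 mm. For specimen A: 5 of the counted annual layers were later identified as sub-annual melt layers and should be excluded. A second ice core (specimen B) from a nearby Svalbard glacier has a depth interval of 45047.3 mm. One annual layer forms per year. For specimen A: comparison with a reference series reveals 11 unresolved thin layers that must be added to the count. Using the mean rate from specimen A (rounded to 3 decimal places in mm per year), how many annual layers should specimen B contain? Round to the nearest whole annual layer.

Specimen A: true annual layer count = 17724 − 5 + 11 = 17730.
A: 16056.2 mm over 17730 years gives 16056.2 / 17730 ≈ 0.906 mm/yr.
B spans 45047.3 / 0.906 = 49721.08 years ≈ 49721 annual layers.

49721 annual layers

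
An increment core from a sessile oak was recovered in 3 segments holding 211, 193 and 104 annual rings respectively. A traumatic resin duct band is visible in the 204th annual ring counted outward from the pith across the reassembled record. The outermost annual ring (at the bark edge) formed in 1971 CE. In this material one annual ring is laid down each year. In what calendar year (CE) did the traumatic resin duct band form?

1667 CE

Total annual rings = 211 + 193 + 104 = 508.
Between annual ring 204 and the bark edge there are 508 − 204 = 304 annual rings.
1971 − 304 = 1667 CE.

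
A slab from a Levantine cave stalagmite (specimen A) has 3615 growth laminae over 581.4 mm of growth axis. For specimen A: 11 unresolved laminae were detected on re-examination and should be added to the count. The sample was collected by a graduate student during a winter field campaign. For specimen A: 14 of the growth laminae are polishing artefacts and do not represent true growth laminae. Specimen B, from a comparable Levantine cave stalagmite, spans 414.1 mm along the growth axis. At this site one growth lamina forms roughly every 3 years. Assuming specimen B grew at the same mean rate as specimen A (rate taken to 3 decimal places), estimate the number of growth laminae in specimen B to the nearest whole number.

Specimen A: true growth lamina count = 3615 − 14 + 11 = 3612.
Specimen A: at 3 years per growth lamina, 3612 × 3 = 10836 years.
A: Mean rate = 581.4 mm / 10836 years ≈ 0.054 mm per year.
B spans 414.1 / 0.054 = 7668.52 years; at 3 years per growth lamina that is 7668.52 / 3 ≈ 2556 growth laminae.

2556 growth laminae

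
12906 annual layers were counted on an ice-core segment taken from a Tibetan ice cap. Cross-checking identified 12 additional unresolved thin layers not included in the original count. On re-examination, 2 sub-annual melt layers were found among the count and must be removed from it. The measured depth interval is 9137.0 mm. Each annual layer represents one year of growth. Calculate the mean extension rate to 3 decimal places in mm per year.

0.707 mm per year

Correcting the raw count gives 12906 − 2 + 12 = 12916 true annual layers.
Mean rate = 9137.0 mm / 12916 years ≈ 0.707 mm per year.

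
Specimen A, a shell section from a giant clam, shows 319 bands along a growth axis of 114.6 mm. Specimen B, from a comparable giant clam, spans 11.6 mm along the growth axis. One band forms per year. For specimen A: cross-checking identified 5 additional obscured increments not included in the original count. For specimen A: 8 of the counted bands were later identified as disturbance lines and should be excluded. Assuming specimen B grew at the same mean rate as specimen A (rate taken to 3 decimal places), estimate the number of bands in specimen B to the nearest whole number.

32 bands

Specimen A: correcting the raw count gives 319 − 8 + 5 = 316 true bands.
A: 114.6 mm over 316 years gives 114.6 / 316 ≈ 0.363 mm/year.
B spans 11.6 / 0.363 = 31.96 years ≈ 32 bands.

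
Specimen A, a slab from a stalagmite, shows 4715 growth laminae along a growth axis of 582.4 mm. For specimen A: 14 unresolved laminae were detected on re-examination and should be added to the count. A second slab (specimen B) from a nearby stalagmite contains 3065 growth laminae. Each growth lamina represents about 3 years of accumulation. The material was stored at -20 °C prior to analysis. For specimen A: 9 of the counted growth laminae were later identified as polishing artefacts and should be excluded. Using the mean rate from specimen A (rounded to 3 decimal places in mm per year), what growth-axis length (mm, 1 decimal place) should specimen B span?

Specimen A: adjusted count: 4715 − 9 + 14 = 4720 growth laminae.
Specimen A: at 3 years per growth lamina, 4720 × 3 = 14160 years.
A: 582.4 mm over 14160 years gives 582.4 / 14160 ≈ 0.041 mm/yr.
Specimen B: at 3 years per growth lamina, 3065 × 3 = 9195 years. For B, 0.041 mm/year × 9195 years = 377.0 mm.

377.0 mm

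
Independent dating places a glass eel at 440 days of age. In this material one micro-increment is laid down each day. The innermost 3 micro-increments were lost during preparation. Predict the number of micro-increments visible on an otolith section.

One micro-increment per day gives 440 micro-increments over 440 days.
Less the 3 uncaptured micro-increments: 440 − 3 = 437.

437 micro-increments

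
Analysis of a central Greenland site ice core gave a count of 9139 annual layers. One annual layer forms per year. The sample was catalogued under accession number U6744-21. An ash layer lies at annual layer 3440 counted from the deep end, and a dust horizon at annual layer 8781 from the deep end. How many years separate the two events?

5341 years

Separation: 8781 − 3440 = 5341 annual layers.
At one annual layer per year, 5341 years elapsed between them.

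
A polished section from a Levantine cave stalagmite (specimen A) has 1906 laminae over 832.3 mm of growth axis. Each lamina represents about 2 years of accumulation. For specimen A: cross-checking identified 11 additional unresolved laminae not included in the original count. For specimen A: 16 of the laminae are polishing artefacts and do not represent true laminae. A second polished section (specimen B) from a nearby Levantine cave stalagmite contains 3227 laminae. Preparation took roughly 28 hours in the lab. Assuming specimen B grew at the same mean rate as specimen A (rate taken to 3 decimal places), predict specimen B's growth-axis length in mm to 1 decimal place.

Specimen A: true lamina count = 1906 − 16 + 11 = 1901.
Specimen A: 1901 laminae at 2 years each span 1901 × 2 = 3802 years.
A: 832.3 mm over 3802 years gives 832.3 / 3802 ≈ 0.219 mm per year.
Specimen B: 3227 laminae at 2 years each span 3227 × 2 = 6454 years. For B, 0.219 mm/year × 6454 years = 1413.4 mm.

1413.4 mm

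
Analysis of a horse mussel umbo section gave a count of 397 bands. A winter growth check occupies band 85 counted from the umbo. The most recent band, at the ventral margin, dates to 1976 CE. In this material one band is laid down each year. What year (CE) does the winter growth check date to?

397 − 85 = 312 bands lie beyond the winter growth check toward the ventral margin.
Counting back 312 years from 1976 CE places the winter growth check in 1976 − 312 = 1664 CE.

1664 CE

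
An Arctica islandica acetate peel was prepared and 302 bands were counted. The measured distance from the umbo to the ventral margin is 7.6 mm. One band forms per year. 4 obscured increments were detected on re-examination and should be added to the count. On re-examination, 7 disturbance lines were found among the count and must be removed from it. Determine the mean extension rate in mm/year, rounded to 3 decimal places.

0.025 mm/year

Correcting the raw count gives 302 − 7 + 4 = 299 true bands.
Mean rate = 7.6 mm / 299 years ≈ 0.025 mm/year.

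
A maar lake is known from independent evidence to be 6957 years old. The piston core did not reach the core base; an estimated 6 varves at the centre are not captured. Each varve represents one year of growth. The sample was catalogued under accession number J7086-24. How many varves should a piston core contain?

At one varve per year, 6957 years correspond to 6957 varves.
6957 − 6 missed = 6951 varves expected in the prepared section.

6951 varves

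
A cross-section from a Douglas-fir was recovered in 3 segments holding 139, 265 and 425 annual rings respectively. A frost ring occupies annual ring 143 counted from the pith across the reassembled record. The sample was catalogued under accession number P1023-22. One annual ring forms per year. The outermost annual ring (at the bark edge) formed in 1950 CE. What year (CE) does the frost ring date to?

1264 CE

Total annual rings = 139 + 265 + 425 = 829.
829 − 143 = 686 annual rings lie beyond the frost ring toward the bark edge.
1950 − 686 = 1264 CE.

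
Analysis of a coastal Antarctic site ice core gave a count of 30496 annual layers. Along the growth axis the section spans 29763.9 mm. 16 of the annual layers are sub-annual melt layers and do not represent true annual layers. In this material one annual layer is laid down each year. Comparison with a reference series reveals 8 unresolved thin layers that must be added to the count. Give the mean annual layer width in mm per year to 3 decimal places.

Adjusted count: 30496 − 16 + 8 = 30488 annual layers.
29763.9 mm over 30488 years gives 29763.9 / 30488 ≈ 0.976 mm per year.

0.976 mm per year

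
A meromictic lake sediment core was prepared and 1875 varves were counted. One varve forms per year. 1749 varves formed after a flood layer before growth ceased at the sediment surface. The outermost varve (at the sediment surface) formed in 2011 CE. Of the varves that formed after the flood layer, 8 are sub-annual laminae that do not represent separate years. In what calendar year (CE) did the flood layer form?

270 CE

1749 varves post-date the flood layer.
1749 − 8 false = 1741 true varves after the flood layer.
2011 − 1741 = 270 CE.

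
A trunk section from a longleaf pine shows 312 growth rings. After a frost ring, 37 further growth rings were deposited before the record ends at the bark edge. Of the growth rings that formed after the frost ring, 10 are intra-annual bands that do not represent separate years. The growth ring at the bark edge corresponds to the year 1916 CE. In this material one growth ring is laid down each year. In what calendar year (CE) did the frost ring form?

37 growth rings formed after the frost ring.
Excluding 10 false growth rings: 37 − 10 = 27.
1916 − 27 = 1889 CE.

1889 CE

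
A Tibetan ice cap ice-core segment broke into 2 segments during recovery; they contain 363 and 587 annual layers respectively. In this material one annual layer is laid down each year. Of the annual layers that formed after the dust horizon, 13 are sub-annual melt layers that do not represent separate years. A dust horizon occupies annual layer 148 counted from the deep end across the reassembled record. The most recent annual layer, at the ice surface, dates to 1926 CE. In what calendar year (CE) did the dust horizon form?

Total annual layers = 363 + 587 = 950.
Between annual layer 148 and the ice surface there are 950 − 148 = 802 annual layers.
802 − 13 false = 789 true annual layers after the dust horizon.
1926 − 789 = 1137 CE.

1137 CE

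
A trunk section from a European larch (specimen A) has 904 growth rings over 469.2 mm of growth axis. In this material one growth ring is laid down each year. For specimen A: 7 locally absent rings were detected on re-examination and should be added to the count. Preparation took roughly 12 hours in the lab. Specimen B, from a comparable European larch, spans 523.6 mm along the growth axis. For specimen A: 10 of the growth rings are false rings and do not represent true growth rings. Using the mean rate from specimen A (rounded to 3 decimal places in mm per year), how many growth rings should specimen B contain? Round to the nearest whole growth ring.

1005 growth rings

Specimen A: after corrections the count is 904 − 10 + 7 = 901 growth rings.
A: Extension rate ≈ 469.2 / 901 = 0.521 mm/yr.
B spans 523.6 / 0.521 = 1004.99 years ≈ 1005 growth rings.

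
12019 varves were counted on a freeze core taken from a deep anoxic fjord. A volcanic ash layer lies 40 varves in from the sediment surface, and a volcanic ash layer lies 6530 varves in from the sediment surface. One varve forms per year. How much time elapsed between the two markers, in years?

The two markers are separated by 6530 − 40 = 6490 varves.
At one varve per year, 6490 years elapsed between them.

6490 yr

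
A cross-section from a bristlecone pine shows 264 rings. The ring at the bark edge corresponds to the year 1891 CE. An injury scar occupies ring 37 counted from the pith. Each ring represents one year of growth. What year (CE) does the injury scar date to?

1664 CE

264 − 37 = 227 rings lie beyond the injury scar toward the bark edge.
Counting back 227 years from 1891 CE places the injury scar in 1891 − 227 = 1664 CE.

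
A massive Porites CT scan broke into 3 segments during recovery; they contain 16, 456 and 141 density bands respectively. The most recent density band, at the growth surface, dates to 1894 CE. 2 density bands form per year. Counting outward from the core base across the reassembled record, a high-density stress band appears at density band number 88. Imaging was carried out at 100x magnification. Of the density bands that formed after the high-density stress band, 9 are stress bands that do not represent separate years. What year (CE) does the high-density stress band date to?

Total density bands = 16 + 456 + 141 = 613.
Between density band 88 and the growth surface there are 613 − 88 = 525 density bands.
525 − 9 false = 516 true density bands after the high-density stress band.
516 density bands at 2 per year is 516 / 2 = 258 years.
1894 − 258 = 1636 CE.

1636 CE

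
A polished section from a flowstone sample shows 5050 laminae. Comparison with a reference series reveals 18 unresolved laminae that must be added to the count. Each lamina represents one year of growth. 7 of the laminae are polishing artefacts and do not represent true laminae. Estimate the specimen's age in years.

After corrections the count is 5050 − 7 + 18 = 5061 laminae.
One lamina per year makes the duration 5061 years.

5061 years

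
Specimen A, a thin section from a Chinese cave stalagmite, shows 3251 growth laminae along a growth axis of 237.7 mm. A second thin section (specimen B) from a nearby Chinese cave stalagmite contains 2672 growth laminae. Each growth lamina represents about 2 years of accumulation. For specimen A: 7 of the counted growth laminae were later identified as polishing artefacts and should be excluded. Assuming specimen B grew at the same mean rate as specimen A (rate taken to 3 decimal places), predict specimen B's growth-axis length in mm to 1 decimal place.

Specimen A: true growth lamina count = 3251 − 7 = 3244.
Specimen A: multiplying by 2 years per growth lamina: 3244 × 2 = 6488 years.
A: Extension rate ≈ 237.7 / 6488 = 0.037 mm per year.
Specimen B: multiplying by 2 years per growth lamina: 2672 × 2 = 5344 years. Length of B = 0.037 × 5344 = 197.7 mm.

197.7 mm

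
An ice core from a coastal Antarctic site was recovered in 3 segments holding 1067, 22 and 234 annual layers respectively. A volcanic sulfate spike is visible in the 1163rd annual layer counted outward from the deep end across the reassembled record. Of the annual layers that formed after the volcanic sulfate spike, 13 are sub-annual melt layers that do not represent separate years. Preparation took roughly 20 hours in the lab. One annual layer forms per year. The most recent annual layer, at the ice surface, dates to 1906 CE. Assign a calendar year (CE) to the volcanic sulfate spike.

1759 CE

Total annual layers = 1067 + 22 + 234 = 1323.
1323 − 1163 = 160 annual layers lie beyond the volcanic sulfate spike toward the ice surface.
Removing the 13 false annual layers leaves 160 − 13 = 147 true annual layers beyond the volcanic sulfate spike.
Counting back 147 years from 1906 CE places the volcanic sulfate spike in 1906 − 147 = 1759 CE.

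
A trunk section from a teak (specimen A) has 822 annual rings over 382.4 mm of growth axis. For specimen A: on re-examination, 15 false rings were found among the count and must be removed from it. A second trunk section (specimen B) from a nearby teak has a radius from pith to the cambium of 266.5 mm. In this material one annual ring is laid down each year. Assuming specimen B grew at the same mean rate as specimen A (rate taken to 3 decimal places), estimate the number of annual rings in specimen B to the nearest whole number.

Specimen A: correcting the raw count gives 822 − 15 = 807 true annual rings.
A: 382.4 mm over 807 years gives 382.4 / 807 ≈ 0.474 mm/year.
For B, 266.5 / 0.474 = 562.24 years ≈ 562 annual rings.

562 annual rings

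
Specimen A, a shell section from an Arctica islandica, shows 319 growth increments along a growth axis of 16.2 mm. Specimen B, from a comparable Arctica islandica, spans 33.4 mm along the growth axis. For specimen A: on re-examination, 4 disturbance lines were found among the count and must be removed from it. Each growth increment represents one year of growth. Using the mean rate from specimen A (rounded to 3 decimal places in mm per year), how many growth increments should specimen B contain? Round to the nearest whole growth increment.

Specimen A: after corrections the count is 319 − 4 = 315 growth increments.
A: 16.2 mm over 315 years gives 16.2 / 315 ≈ 0.051 mm/year.
For B, 33.4 / 0.051 = 654.90 years ≈ 655 growth increments.

655 growth increments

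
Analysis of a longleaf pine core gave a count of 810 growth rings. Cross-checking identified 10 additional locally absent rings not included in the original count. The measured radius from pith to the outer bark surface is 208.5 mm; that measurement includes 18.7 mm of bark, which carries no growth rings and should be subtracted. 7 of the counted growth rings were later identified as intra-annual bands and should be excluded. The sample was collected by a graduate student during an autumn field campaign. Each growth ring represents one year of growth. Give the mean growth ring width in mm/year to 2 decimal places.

Correcting the raw count gives 810 − 7 + 10 = 813 true growth rings.
Removing the 18.7 mm offcut leaves 208.5 − 18.7 = 189.8 mm.
Mean rate = 189.8 mm / 813 years ≈ 0.23 mm/year.

0.23 mm/year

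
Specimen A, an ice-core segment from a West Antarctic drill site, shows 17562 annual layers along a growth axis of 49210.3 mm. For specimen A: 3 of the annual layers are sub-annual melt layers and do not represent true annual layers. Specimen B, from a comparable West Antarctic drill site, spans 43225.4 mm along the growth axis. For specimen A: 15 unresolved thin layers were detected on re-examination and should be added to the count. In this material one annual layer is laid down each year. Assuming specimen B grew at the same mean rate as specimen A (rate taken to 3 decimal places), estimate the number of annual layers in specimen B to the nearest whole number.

15438 annual layers

Specimen A: after corrections the count is 17562 − 3 + 15 = 17574 annual layers.
A: 49210.3 mm over 17574 years gives 49210.3 / 17574 ≈ 2.800 mm/yr.
B spans 43225.4 / 2.800 = 15437.64 years ≈ 15438 annual layers.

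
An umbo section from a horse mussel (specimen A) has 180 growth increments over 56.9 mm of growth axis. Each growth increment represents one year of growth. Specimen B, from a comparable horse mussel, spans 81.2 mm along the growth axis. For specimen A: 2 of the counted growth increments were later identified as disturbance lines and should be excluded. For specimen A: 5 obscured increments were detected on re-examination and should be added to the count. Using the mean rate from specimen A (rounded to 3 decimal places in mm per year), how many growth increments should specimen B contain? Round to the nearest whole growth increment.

261 growth increments

Specimen A: true growth increment count = 180 − 2 + 5 = 183.
A: Extension rate ≈ 56.9 / 183 = 0.311 mm per year.
B spans 81.2 / 0.311 = 261.09 years ≈ 261 growth increments.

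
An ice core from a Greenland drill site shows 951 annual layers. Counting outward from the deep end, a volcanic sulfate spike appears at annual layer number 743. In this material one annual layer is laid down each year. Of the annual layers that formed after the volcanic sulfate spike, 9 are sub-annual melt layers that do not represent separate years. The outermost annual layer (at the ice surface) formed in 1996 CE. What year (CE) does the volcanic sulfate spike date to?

1797 CE

Between annual layer 743 and the ice surface there are 951 − 743 = 208 annual layers.
Removing the 9 false annual layers leaves 208 − 9 = 199 true annual layers beyond the volcanic sulfate spike.
1996 − 199 = 1797 CE.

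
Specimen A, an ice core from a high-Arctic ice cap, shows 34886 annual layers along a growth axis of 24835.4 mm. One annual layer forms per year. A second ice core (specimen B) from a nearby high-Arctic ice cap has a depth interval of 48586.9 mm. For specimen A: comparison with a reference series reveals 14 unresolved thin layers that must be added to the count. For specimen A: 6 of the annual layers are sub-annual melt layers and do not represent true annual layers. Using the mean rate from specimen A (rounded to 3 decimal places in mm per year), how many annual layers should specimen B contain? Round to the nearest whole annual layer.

Specimen A: adjusted count: 34886 − 6 + 14 = 34894 annual layers.
A: Mean rate = 24835.4 mm / 34894 years ≈ 0.712 mm/yr.
Specimen B: 48586.9 mm / 0.712 mm per year = 68240.03 years ≈ 68240 annual layers.

68240 annual layers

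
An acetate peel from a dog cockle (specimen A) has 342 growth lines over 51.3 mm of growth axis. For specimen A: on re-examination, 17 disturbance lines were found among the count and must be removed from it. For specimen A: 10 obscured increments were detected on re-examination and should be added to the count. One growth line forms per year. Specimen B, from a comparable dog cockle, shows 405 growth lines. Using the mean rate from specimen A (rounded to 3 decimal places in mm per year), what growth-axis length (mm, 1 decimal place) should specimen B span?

62.0 mm

Specimen A: after corrections the count is 342 − 17 + 10 = 335 growth lines.
A: Mean rate = 51.3 mm / 335 years ≈ 0.153 mm/year.
For B, 0.153 mm/year × 405 years = 62.0 mm.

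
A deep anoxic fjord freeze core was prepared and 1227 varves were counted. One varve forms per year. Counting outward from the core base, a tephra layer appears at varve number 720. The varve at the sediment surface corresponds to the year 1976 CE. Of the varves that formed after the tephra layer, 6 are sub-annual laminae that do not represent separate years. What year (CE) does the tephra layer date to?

1475 CE

1227 − 720 = 507 varves lie beyond the tephra layer toward the sediment surface.
Removing the 6 false varves leaves 507 − 6 = 501 true varves beyond the tephra layer.
1976 − 501 = 1475 CE.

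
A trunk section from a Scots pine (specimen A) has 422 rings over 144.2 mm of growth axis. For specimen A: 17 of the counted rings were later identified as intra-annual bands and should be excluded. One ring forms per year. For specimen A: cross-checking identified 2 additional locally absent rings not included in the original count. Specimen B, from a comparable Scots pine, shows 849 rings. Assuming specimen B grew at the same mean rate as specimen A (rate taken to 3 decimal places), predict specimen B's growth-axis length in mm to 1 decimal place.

Specimen A: true ring count = 422 − 17 + 2 = 407.
A: 144.2 mm over 407 years gives 144.2 / 407 ≈ 0.354 mm/yr.
Length of B = 0.354 × 849 = 300.5 mm.

300.5 mm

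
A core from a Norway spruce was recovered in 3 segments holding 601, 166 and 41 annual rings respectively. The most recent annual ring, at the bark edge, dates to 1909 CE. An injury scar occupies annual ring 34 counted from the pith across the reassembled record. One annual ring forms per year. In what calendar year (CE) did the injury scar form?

1135 CE

Total annual rings = 601 + 166 + 41 = 808.
The injury scar sits at annual ring 34 from the pith, so 808 − 34 = 774 annual rings formed after it.
The annual ring at the bark edge is 1909 CE, so the injury scar dates to 1909 − 774 = 1135 CE.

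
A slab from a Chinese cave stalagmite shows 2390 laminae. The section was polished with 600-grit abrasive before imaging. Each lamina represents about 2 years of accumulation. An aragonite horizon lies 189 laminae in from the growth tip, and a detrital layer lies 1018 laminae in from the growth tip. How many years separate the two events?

1658 yr

1018 − 189 = 829 laminae lie between the two events.
Multiplying by 2 years per lamina: 829 × 2 = 1658 years.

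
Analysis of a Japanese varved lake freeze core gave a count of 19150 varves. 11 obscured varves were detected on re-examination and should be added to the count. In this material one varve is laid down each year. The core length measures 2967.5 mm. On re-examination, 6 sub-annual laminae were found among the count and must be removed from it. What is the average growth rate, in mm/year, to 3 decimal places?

0.155 mm/year

Correcting the raw count gives 19150 − 6 + 11 = 19155 true varves.
Extension rate ≈ 2967.5 / 19155 = 0.155 mm/year.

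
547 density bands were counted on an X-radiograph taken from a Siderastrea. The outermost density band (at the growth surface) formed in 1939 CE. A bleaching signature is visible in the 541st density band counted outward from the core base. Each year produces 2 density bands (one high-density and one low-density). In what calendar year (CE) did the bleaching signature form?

547 − 541 = 6 density bands lie beyond the bleaching signature toward the growth surface.
With 2 density bands per year, 6 / 2 = 3 years.
Counting back 3 years from 1939 CE places the bleaching signature in 1939 − 3 = 1936 CE.

1936 CE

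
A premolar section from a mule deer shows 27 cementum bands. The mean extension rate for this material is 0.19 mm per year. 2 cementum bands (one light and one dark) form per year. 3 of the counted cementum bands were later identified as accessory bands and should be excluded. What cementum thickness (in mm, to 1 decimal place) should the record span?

2.3 mm

True cementum band count = 27 − 3 = 24.
Dividing by 2 cementum bands per year: 24 / 2 = 12 years.
Predicted length = 0.19 mm/year × 12 years = 2.3 mm.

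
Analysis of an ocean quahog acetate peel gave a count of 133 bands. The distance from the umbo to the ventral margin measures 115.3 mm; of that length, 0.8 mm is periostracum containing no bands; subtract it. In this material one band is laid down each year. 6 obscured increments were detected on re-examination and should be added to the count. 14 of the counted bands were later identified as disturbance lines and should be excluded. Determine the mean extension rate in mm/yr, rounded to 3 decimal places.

After corrections the count is 133 − 14 + 6 = 125 bands.
Removing the 0.8 mm offcut leaves 115.3 − 0.8 = 114.5 mm.
Mean rate = 114.5 mm / 125 years ≈ 0.916 mm/yr.

0.916 mm/yr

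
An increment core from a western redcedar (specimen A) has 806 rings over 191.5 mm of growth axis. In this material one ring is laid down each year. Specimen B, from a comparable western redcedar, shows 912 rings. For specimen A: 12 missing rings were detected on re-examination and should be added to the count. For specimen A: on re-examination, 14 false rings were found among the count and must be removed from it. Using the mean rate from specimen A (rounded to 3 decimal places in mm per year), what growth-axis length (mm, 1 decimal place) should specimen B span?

Specimen A: true ring count = 806 − 14 + 12 = 804.
A: Extension rate ≈ 191.5 / 804 = 0.238 mm/year.
For B, 0.238 mm/year × 912 years = 217.1 mm.

217.1 mm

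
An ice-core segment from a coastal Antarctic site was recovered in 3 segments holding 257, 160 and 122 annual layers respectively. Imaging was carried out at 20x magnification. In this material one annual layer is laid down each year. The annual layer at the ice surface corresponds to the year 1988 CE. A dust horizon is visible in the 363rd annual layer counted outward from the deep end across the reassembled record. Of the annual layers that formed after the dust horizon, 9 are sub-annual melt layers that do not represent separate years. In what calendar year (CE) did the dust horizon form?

1821 CE

Total annual layers = 257 + 160 + 122 = 539.
The dust horizon sits at annual layer 363 from the deep end, so 539 − 363 = 176 annual layers formed after it.
Excluding 9 false annual layers: 176 − 9 = 167.
Counting back 167 years from 1988 CE places the dust horizon in 1988 − 167 = 1821 CE.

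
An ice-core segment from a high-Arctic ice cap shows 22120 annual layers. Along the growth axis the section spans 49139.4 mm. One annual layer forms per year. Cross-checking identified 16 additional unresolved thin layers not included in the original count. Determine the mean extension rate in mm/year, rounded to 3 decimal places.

Adjusted count: 22120 + 16 = 22136 annual layers.
49139.4 mm over 22136 years gives 49139.4 / 22136 ≈ 2.220 mm/year.

2.220 mm/year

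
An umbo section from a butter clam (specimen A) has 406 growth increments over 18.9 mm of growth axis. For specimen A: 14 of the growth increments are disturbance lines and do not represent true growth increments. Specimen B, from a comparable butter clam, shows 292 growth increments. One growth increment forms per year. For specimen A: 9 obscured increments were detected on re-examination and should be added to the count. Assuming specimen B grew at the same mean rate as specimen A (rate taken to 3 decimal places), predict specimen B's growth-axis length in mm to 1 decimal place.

13.7 mm

Specimen A: correcting the raw count gives 406 − 14 + 9 = 401 true growth increments.
A: Extension rate ≈ 18.9 / 401 = 0.047 mm/yr.
Length of B = 0.047 × 292 = 13.7 mm.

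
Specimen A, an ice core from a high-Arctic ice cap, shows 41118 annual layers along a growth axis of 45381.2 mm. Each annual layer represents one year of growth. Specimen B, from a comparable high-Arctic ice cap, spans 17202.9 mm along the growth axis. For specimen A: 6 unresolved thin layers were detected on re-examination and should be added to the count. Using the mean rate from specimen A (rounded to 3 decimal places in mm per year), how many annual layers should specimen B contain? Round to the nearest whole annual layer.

Specimen A: after corrections the count is 41118 + 6 = 41124 annual layers.
A: Extension rate ≈ 45381.2 / 41124 = 1.104 mm/year.
B spans 17202.9 / 1.104 = 15582.34 years ≈ 15582 annual layers.

15582 annual layers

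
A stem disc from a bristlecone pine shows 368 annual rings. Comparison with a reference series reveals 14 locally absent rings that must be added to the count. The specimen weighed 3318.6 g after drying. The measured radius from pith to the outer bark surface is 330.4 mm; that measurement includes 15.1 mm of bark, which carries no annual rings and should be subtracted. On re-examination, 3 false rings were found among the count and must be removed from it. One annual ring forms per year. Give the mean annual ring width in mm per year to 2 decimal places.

0.83 mm per year

Adjusted count: 368 − 3 + 14 = 379 annual rings.
Removing the 15.1 mm offcut leaves 330.4 − 15.1 = 315.3 mm.
Extension rate ≈ 315.3 / 379 = 0.83 mm per year.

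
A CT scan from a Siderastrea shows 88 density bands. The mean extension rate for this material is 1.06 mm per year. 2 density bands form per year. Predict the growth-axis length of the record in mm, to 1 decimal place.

46.6 mm

88 density bands at 2 per year is 88 / 2 = 44 years.
Predicted length = 1.06 mm/year × 44 years = 46.6 mm.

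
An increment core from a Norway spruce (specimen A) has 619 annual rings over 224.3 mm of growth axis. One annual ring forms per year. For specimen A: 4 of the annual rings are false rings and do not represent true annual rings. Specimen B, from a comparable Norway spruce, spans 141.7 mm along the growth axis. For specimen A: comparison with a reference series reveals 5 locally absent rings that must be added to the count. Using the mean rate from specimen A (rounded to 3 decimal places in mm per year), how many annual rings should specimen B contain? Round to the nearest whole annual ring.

391 annual rings

Specimen A: correcting the raw count gives 619 − 4 + 5 = 620 true annual rings.
A: 224.3 mm over 620 years gives 224.3 / 620 ≈ 0.362 mm/year.
Specimen B: 141.7 mm / 0.362 mm per year = 391.44 years ≈ 391 annual rings.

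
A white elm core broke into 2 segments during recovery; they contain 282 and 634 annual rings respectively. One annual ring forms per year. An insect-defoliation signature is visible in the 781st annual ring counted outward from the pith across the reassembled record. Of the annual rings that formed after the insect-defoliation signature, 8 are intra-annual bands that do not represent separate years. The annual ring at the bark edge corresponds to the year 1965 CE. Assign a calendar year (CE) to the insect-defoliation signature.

1838 CE

Total annual rings = 282 + 634 = 916.
The insect-defoliation signature sits at annual ring 781 from the pith, so 916 − 781 = 135 annual rings formed after it.
Excluding 8 false annual rings: 135 − 8 = 127.
Counting back 127 years from 1965 CE places the insect-defoliation signature in 1965 − 127 = 1838 CE.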